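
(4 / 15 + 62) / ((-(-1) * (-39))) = -934 / 585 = -1.60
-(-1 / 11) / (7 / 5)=5 / 77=0.06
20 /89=0.22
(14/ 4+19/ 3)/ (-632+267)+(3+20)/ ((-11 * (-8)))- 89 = -8553451/ 96360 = -88.77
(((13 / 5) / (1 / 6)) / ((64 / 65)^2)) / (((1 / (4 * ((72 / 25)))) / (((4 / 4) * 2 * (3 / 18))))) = 19773 / 320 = 61.79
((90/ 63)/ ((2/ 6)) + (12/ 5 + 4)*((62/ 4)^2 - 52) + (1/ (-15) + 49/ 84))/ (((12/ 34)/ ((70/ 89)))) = 8636561/ 3204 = 2695.56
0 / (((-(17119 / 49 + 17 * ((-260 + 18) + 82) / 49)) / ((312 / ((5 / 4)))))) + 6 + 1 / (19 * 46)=5245 / 874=6.00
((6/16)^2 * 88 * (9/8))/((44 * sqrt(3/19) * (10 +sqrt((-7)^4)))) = 27 * sqrt(57)/15104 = 0.01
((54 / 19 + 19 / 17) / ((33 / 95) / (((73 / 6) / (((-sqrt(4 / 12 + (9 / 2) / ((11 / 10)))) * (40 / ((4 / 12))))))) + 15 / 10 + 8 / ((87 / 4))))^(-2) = 12779158811689 / 3615450714468 - 85659600 * sqrt(4818) / 3463075397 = 1.82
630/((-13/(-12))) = 7560/13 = 581.54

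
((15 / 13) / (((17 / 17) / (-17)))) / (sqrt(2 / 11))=-255 * sqrt(22) / 26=-46.00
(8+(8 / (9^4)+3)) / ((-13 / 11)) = -793969 / 85293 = -9.31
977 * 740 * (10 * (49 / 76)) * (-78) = -6908073900 / 19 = -363582836.84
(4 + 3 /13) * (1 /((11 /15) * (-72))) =-25 /312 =-0.08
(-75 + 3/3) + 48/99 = -2426/33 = -73.52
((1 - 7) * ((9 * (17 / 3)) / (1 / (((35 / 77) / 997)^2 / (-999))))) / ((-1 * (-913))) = 850 / 12189038344527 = 0.00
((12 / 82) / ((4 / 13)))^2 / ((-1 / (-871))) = 1324791 / 6724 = 197.02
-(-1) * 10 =10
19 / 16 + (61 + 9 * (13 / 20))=68.04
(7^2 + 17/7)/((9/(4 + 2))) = 240/7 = 34.29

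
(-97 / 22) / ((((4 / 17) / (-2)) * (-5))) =-7.50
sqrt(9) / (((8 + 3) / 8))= 24 / 11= 2.18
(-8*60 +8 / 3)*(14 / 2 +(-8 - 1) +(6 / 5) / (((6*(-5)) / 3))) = 75896 / 75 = 1011.95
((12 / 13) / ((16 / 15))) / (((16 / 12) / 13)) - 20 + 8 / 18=-1601 / 144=-11.12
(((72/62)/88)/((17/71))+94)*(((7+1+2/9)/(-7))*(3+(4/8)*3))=-40347575/81158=-497.15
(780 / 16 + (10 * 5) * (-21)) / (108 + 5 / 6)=-12015 / 1306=-9.20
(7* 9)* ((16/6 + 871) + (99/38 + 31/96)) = 33577089/608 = 55225.48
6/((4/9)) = 27/2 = 13.50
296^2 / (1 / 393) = 34433088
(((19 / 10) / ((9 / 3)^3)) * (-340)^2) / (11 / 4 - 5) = -878560 / 243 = -3615.47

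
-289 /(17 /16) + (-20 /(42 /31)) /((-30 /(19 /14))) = -239315 /882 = -271.33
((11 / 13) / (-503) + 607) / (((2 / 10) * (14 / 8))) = 79383240 / 45773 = 1734.28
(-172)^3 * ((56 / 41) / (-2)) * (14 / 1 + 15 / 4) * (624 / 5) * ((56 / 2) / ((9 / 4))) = 58914620850176 / 615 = 95796131463.70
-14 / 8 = -1.75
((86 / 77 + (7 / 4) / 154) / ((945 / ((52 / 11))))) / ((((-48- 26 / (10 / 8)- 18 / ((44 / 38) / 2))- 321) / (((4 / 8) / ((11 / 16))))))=-36140 / 3705761367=-0.00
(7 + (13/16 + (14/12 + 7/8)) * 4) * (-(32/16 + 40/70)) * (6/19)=-1989/133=-14.95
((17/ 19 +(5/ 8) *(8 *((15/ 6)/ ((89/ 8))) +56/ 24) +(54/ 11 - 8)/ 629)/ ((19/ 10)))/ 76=286726555/ 11925770736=0.02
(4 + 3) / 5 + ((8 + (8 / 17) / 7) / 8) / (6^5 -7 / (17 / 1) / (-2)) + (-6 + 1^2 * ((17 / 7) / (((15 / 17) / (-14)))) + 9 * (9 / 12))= -4040144471 / 111044220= -36.38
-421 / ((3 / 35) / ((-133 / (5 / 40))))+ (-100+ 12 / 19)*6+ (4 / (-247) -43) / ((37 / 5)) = 143265101881 / 27417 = 5225411.31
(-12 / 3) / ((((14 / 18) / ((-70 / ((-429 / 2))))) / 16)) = -3840 / 143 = -26.85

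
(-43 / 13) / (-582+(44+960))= -43 / 5486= -0.01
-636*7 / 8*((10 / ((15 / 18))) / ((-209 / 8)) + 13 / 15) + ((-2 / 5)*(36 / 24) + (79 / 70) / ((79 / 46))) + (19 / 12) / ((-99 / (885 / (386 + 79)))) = -5550947707 / 24490620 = -226.66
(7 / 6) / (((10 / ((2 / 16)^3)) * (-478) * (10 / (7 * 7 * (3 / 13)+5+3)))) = -1757 / 1908940800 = -0.00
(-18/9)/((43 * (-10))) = 1/215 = 0.00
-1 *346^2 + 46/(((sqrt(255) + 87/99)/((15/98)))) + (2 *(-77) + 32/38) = -30896410459979/257751074 + 375705 *sqrt(255)/13565846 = -119868.74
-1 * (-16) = 16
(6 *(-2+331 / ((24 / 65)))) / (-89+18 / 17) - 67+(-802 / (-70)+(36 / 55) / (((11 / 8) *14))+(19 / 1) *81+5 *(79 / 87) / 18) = 5642412249391 / 3965941980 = 1422.72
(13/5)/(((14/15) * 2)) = 39/28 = 1.39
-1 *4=-4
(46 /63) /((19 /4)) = 184 /1197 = 0.15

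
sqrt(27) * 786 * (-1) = -4084.18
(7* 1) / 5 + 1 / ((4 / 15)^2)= 1237 / 80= 15.46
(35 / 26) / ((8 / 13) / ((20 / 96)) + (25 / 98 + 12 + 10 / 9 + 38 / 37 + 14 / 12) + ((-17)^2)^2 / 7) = 2855475 / 25348640188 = 0.00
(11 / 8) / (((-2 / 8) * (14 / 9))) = -99 / 28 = -3.54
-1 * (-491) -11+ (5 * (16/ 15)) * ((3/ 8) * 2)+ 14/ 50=12107/ 25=484.28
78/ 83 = 0.94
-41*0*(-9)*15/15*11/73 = 0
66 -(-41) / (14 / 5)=1129 / 14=80.64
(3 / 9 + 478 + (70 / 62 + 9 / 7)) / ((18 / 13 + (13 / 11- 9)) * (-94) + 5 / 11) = 44754281 / 56340795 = 0.79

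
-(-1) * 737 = 737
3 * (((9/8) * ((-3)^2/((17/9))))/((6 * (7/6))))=2187/952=2.30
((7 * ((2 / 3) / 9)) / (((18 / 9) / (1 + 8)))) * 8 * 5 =280 / 3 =93.33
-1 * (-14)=14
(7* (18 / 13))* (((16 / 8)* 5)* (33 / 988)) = 10395 / 3211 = 3.24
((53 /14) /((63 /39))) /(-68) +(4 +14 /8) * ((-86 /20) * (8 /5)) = -19789313 /499800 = -39.59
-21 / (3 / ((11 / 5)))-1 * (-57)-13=143 / 5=28.60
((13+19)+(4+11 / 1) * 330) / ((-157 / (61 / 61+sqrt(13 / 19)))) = -4982 / 157 - 4982 * sqrt(247) / 2983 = -57.98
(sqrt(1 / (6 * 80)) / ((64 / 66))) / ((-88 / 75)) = -15 * sqrt(30) / 2048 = -0.04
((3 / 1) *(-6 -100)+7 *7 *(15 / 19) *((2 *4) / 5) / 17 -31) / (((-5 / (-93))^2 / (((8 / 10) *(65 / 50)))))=-124259.66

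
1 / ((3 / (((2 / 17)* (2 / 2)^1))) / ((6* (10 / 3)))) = 40 / 51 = 0.78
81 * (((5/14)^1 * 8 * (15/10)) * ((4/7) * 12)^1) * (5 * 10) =5832000/49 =119020.41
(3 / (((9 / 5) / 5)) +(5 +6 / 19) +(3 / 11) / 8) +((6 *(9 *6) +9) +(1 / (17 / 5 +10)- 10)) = 113174881 / 336072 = 336.76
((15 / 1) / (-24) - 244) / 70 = -1957 / 560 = -3.49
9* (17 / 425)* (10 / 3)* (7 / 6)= 7 / 5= 1.40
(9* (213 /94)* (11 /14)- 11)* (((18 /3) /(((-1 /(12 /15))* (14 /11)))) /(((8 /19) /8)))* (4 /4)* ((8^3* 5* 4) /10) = -4244579328 /11515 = -368613.05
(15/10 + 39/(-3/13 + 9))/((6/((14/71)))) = 791/4047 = 0.20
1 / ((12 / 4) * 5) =1 / 15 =0.07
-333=-333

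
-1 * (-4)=4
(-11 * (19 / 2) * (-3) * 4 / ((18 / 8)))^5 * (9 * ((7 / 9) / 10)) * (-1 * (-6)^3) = 365880612007837696 / 45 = 8130680266840837.69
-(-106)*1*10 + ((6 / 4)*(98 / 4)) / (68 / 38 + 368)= 9931011 / 9368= 1060.10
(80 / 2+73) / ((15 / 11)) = 82.87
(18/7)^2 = 324/49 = 6.61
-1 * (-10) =10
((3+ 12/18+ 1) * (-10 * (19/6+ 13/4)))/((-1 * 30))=539/54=9.98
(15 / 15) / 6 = 1 / 6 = 0.17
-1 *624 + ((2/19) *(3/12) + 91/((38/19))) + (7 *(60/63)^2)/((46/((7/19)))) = -2274937/3933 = -578.42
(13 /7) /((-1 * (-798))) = 0.00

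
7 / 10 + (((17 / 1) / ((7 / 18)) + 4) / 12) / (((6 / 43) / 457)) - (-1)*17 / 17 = 16410727 / 1260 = 13024.39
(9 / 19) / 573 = 3 / 3629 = 0.00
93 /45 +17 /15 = 16 /5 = 3.20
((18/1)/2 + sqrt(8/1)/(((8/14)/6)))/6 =3/2 + 7 * sqrt(2)/2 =6.45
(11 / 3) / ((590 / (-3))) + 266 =156929 / 590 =265.98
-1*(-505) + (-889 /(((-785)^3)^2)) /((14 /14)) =118170566795027264736 /234001122366390625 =505.00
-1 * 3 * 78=-234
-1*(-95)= 95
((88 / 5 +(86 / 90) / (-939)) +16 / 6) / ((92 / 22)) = 1883915 / 388746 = 4.85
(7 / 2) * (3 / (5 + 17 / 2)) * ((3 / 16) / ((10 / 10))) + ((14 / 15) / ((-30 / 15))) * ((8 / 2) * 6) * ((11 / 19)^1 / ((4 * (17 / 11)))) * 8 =-639191 / 77520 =-8.25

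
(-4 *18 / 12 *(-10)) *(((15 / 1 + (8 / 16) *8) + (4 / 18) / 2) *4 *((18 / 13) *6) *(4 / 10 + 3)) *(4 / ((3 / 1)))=2245632 / 13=172740.92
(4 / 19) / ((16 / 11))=11 / 76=0.14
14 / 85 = 0.16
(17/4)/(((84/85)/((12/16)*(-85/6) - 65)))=-874225/2688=-325.23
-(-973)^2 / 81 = -946729 / 81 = -11688.01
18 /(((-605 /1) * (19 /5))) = -18 /2299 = -0.01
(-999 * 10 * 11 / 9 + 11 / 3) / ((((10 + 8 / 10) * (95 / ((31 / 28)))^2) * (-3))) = 35190859 / 687748320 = 0.05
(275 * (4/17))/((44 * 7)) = 25/119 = 0.21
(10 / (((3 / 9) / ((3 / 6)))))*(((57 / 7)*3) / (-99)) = -285 / 77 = -3.70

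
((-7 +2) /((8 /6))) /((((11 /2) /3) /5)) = -225 /22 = -10.23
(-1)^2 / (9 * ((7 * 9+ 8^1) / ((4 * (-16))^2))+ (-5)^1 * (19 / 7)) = -28672 / 384647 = -0.07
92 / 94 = 46 / 47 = 0.98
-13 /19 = -0.68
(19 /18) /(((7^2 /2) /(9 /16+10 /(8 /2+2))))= 2033 /21168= 0.10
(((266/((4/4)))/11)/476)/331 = 19/123794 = 0.00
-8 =-8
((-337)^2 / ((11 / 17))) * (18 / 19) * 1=34752114 / 209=166278.06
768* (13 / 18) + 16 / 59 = 98224 / 177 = 554.94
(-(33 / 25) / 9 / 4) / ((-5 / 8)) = 22 / 375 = 0.06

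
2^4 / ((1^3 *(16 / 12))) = 12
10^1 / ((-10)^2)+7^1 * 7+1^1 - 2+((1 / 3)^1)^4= 38971 / 810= 48.11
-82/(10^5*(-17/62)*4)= 1271/1700000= 0.00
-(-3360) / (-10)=-336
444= 444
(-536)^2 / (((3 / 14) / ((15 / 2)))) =10055360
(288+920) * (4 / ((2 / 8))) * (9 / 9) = 19328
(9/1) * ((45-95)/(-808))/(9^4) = 25/294516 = 0.00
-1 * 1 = -1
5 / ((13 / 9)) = 45 / 13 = 3.46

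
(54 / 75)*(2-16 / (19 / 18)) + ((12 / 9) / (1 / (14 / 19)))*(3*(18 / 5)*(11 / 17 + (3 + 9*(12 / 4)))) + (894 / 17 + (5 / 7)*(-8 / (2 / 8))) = 3905186 / 11305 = 345.44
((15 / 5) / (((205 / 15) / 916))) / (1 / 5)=41220 / 41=1005.37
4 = 4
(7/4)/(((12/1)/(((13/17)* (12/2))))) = 0.67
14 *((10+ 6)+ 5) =294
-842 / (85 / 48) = -40416 / 85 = -475.48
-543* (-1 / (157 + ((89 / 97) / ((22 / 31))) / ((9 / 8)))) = 5214429 / 1518707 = 3.43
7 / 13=0.54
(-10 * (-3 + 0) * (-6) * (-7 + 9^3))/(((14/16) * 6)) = -173280/7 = -24754.29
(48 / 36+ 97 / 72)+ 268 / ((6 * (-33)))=1051 / 792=1.33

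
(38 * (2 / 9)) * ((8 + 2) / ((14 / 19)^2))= 68590 / 441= 155.53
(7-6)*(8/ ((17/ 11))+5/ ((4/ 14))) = 771/ 34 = 22.68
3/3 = 1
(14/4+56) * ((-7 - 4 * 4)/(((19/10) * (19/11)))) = -150535/361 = -416.99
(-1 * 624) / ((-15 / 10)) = 416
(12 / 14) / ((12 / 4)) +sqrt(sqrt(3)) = 2 / 7 +3^(1 / 4) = 1.60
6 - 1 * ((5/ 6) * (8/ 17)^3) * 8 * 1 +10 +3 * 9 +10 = 770927/ 14739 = 52.31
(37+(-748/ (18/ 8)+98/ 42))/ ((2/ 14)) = -18466/ 9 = -2051.78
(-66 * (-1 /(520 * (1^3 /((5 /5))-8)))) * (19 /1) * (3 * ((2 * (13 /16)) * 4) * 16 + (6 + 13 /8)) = -1603239 /14560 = -110.11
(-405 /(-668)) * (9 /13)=3645 /8684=0.42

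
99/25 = 3.96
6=6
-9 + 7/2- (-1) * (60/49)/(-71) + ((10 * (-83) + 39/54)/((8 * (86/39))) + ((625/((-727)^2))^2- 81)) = -535669230934943057077/4011730597046599392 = -133.53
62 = 62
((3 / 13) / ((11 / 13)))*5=15 / 11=1.36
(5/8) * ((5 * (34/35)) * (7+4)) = 33.39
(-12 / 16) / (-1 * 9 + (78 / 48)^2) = 48 / 407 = 0.12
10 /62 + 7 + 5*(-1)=67 /31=2.16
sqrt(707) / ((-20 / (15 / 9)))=-sqrt(707) / 12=-2.22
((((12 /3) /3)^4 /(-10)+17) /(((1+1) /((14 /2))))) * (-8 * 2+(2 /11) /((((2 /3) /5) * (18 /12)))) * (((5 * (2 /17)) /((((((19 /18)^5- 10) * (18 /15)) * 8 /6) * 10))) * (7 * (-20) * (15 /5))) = -1565.90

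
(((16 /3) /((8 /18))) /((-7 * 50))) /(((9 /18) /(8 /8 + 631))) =-7584 /175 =-43.34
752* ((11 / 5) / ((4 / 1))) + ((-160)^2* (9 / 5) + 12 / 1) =232528 / 5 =46505.60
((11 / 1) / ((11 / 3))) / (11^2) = 3 / 121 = 0.02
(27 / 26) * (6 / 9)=9 / 13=0.69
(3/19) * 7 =21/19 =1.11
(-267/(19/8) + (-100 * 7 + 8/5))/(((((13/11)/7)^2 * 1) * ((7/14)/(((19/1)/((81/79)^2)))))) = -1900172355928/1848015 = -1028223.45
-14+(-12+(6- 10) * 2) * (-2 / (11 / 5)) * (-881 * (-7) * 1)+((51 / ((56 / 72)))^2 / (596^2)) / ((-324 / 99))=85861464550167 / 765845696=112113.27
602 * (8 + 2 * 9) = 15652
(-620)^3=-238328000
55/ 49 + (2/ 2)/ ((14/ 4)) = 69/ 49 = 1.41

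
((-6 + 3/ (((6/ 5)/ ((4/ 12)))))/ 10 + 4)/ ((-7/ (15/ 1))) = -209/ 28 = -7.46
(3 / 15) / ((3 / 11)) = 11 / 15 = 0.73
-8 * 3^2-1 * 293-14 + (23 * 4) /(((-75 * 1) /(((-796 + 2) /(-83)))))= -390.73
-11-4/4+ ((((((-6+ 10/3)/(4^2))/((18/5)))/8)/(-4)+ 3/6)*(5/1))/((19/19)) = -32807/3456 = -9.49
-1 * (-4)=4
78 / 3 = 26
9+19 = 28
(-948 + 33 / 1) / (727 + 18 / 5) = -4575 / 3653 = -1.25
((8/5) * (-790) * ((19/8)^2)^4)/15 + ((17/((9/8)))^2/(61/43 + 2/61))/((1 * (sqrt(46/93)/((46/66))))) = -1341701480239/15728640 + 24257504 * sqrt(4278)/10176111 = -85147.17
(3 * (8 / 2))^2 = 144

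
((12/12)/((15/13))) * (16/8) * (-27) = -234/5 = -46.80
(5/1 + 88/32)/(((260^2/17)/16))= 527/16900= 0.03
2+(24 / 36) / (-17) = 100 / 51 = 1.96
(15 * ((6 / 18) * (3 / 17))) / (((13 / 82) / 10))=12300 / 221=55.66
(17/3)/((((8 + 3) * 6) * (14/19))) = 323/2772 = 0.12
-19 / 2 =-9.50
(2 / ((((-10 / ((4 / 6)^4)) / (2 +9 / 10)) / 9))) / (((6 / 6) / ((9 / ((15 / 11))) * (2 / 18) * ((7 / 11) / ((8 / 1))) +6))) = -21083 / 3375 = -6.25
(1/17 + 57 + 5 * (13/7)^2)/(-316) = -61895/263228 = -0.24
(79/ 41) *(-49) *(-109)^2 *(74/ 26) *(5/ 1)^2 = -42541999675/ 533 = -79816134.47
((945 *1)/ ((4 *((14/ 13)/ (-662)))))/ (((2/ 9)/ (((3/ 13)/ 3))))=-402165/ 8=-50270.62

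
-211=-211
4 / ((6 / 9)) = 6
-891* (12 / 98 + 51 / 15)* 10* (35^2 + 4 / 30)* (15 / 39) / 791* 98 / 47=-400870404 / 10283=-38983.80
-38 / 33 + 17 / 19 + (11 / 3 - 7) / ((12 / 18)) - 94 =-99.26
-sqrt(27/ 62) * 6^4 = -1944 * sqrt(186)/ 31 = -855.25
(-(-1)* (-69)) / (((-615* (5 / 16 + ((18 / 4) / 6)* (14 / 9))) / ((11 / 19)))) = 12144 / 276545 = 0.04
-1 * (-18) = 18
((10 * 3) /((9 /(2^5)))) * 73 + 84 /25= 584252 /75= 7790.03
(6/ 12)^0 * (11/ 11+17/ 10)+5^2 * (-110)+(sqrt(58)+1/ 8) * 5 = -109867/ 40+5 * sqrt(58) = -2708.60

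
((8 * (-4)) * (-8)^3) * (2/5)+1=32773/5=6554.60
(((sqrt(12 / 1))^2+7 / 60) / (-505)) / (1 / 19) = -13813 / 30300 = -0.46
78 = 78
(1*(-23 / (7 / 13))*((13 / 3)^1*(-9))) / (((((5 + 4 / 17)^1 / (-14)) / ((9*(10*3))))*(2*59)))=-53523990 / 5251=-10193.10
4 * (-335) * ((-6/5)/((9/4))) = 2144/3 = 714.67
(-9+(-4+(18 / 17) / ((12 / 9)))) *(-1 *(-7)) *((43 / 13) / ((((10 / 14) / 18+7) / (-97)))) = 763355565 / 196027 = 3894.13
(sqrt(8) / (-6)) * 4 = -4 * sqrt(2) / 3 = -1.89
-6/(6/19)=-19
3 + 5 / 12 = 41 / 12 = 3.42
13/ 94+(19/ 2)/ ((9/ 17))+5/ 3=19.75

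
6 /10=3 /5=0.60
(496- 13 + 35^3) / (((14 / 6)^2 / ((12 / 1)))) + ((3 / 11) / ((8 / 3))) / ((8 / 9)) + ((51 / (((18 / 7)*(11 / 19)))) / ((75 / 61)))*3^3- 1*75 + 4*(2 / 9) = 106714096183 / 1108800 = 96242.87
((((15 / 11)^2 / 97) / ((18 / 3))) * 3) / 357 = 75 / 2793406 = 0.00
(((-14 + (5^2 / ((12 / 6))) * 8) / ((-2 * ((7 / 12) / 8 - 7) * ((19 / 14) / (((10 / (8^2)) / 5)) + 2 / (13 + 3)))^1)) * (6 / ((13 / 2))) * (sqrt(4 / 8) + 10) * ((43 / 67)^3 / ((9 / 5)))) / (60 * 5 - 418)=-17504261120 / 10690183826361 - 875213056 * sqrt(2) / 10690183826361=-0.00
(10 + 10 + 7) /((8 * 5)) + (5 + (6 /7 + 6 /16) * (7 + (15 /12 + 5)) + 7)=32481 /1120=29.00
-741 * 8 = -5928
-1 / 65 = -0.02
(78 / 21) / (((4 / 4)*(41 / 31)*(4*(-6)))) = -403 / 3444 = -0.12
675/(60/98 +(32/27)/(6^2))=8037225/7682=1046.24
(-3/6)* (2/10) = -1/10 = -0.10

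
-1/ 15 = -0.07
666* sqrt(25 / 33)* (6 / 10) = 347.81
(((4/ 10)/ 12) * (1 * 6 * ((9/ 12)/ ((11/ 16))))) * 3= 36/ 55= 0.65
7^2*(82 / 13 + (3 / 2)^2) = 21805 / 52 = 419.33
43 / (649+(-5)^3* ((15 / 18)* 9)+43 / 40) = -1720 / 11497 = -0.15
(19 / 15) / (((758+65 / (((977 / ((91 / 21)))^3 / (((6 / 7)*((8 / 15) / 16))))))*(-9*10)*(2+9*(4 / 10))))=-17718921827 / 5344101430152280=-0.00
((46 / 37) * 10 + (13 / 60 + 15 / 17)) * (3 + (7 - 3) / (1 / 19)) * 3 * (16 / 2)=80686966 / 3145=25655.63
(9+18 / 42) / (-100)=-33 / 350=-0.09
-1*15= -15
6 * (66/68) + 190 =3329/17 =195.82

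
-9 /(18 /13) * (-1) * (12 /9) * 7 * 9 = 546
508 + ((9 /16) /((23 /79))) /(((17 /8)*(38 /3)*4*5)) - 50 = 272200693 /594320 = 458.00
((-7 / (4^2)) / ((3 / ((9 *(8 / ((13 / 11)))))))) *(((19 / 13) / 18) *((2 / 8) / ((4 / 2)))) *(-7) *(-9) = -5.68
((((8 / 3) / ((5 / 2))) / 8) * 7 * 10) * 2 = 56 / 3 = 18.67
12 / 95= 0.13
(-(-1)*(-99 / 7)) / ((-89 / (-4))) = -396 / 623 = -0.64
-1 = -1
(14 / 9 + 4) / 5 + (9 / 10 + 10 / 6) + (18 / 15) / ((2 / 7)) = 709 / 90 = 7.88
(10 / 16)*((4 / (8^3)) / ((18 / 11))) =55 / 18432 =0.00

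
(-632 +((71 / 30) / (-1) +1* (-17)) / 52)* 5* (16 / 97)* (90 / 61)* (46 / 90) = -393.30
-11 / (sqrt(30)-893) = 11 * sqrt(30) / 797419 +9823 / 797419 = 0.01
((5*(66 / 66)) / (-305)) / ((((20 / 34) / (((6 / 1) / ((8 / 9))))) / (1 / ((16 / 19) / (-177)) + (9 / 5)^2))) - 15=23355561 / 976000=23.93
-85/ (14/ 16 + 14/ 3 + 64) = -2040/ 1669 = -1.22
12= 12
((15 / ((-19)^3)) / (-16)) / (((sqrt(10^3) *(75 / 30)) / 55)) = 33 *sqrt(10) / 1097440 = 0.00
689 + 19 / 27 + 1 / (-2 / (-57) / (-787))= -1173949 / 54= -21739.80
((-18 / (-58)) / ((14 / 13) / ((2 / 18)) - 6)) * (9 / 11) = 0.07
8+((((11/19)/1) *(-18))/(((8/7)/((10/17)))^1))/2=5.32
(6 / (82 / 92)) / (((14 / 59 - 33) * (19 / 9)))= -146556 / 1505807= -0.10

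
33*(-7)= -231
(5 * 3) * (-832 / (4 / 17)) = -53040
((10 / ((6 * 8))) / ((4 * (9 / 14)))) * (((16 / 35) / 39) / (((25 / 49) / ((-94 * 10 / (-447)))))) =9212 / 2353455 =0.00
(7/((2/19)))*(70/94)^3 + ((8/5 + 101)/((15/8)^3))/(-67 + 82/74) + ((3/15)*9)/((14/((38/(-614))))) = 4626655690439939/169986218320625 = 27.22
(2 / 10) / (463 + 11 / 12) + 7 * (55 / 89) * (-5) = -53581307 / 2477315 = -21.63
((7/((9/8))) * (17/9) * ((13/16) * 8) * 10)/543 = 61880/43983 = 1.41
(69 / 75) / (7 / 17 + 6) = 391 / 2725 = 0.14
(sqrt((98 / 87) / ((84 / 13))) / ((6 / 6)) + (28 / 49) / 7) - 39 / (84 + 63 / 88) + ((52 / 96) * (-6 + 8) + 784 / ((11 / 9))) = sqrt(5278) / 174 + 1474487309 / 2296140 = 642.58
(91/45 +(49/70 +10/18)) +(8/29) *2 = 1999/522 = 3.83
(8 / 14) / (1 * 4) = 0.14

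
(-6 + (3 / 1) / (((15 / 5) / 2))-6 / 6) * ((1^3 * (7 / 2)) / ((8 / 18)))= -315 / 8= -39.38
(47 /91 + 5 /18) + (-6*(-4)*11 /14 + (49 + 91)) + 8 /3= 265877 /1638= 162.32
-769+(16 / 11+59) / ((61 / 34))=-493389 / 671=-735.30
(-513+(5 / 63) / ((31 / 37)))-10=-522.91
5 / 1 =5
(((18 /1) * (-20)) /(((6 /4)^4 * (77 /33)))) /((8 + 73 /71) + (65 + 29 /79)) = -3589760 /8762943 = -0.41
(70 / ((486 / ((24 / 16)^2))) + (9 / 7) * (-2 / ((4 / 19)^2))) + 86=42799 / 1512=28.31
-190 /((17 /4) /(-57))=2548.24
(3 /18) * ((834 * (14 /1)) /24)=973 /12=81.08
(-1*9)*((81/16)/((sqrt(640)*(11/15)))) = -2.46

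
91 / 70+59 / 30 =49 / 15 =3.27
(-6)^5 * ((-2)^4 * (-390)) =48522240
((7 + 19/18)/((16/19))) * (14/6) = 19285/864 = 22.32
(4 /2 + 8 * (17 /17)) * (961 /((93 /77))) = 23870 /3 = 7956.67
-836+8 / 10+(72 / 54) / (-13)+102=-142994 / 195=-733.30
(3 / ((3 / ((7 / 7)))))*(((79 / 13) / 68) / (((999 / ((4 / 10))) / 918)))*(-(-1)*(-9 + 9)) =0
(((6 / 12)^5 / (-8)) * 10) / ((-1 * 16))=5 / 2048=0.00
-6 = -6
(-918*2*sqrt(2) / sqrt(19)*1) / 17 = -35.04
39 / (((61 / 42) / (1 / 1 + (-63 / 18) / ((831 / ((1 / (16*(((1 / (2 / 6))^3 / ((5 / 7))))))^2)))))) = 28225386683 / 1051128576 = 26.85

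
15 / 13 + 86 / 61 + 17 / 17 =3.56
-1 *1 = -1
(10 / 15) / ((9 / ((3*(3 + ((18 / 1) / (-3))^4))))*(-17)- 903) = -433 / 586524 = -0.00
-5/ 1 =-5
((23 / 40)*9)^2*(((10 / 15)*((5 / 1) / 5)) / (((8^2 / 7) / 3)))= 299943 / 51200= 5.86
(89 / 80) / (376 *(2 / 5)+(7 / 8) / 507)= 45123 / 6100294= 0.01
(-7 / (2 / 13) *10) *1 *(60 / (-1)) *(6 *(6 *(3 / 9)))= 327600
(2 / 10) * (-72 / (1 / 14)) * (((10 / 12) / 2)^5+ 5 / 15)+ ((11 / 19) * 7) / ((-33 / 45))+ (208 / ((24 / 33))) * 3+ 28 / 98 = 899792641 / 1149120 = 783.03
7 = 7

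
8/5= 1.60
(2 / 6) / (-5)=-1 / 15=-0.07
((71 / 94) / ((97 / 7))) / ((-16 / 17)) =-0.06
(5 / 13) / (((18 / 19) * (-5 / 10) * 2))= -95 / 234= -0.41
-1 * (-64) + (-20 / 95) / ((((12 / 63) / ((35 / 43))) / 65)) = 4513 / 817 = 5.52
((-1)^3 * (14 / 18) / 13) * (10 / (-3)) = 70 / 351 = 0.20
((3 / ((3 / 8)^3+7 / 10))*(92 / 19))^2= 372.42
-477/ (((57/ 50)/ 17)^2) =-38292500/ 361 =-106073.41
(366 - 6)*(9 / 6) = 540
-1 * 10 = -10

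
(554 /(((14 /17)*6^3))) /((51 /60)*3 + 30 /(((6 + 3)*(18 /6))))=23545 /27678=0.85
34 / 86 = 17 / 43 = 0.40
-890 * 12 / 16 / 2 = -1335 / 4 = -333.75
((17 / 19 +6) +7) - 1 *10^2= -86.11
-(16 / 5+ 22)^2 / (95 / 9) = -142884 / 2375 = -60.16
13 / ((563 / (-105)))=-1365 / 563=-2.42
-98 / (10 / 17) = -833 / 5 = -166.60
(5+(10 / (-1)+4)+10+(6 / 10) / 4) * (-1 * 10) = -183 / 2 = -91.50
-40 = -40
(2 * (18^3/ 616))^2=2125764/ 5929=358.54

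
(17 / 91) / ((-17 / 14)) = -2 / 13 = -0.15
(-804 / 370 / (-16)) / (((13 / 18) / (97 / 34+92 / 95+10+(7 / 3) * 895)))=395.30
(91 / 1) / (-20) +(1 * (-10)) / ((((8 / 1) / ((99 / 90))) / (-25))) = 1193 / 40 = 29.82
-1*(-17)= 17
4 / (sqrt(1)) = 4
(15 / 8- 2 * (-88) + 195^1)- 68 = 2439 / 8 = 304.88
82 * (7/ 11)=574/ 11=52.18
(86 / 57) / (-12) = -43 / 342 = -0.13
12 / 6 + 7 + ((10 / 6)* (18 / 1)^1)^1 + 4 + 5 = 48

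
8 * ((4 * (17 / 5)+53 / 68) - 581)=-385302 / 85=-4532.96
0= 0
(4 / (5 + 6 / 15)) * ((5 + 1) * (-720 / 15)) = -640 / 3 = -213.33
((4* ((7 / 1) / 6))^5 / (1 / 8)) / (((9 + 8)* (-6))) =-2151296 / 12393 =-173.59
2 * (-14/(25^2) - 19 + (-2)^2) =-18778/625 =-30.04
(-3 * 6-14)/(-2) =16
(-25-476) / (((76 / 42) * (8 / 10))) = -52605 / 152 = -346.09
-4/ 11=-0.36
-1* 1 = -1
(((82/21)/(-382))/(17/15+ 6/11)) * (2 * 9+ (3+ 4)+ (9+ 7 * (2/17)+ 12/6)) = -1411630/6295933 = -0.22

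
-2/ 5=-0.40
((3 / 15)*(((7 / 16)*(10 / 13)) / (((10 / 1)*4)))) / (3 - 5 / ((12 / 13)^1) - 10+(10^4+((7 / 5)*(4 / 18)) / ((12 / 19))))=189 / 1121860688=0.00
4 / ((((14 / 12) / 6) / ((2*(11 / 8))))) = 396 / 7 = 56.57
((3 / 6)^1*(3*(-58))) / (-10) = 87 / 10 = 8.70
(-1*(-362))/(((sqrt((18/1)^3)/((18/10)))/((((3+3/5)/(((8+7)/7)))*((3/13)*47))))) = 178647*sqrt(2)/1625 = 155.47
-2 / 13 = -0.15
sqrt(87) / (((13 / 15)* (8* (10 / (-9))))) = -27* sqrt(87) / 208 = -1.21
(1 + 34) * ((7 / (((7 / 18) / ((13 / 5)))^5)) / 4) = 175395842856 / 214375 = 818173.03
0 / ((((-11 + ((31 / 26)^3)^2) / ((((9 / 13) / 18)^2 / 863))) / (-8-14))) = 0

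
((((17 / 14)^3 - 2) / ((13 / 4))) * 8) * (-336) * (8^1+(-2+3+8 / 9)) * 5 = 16376000 / 1911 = 8569.34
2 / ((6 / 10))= 10 / 3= 3.33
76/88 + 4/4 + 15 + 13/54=5080/297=17.10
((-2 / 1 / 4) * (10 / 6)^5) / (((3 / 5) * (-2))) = 15625 / 2916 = 5.36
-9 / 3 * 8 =-24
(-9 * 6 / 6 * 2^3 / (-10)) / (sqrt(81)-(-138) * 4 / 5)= 12 / 199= 0.06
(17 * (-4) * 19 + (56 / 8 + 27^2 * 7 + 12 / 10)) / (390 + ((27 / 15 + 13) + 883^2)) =19096 / 3900469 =0.00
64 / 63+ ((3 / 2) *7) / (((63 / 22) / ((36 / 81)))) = 500 / 189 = 2.65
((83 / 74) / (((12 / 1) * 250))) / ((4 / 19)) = 1577 / 888000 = 0.00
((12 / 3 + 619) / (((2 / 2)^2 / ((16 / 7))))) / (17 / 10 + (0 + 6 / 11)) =156640 / 247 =634.17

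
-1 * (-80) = 80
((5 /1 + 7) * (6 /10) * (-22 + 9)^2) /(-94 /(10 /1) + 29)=3042 /49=62.08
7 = 7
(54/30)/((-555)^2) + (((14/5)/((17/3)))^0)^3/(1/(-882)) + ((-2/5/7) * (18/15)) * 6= -1057018583/1197875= -882.41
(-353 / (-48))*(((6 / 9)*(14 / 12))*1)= 2471 / 432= 5.72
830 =830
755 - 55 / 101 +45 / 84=2135115 / 2828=754.99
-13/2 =-6.50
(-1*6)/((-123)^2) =-2/5043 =-0.00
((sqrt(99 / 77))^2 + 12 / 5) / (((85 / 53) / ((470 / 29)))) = 642678 / 17255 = 37.25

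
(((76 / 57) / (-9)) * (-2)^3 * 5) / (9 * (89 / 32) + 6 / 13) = 13312 / 57267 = 0.23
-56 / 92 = -14 / 23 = -0.61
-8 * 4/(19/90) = -2880/19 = -151.58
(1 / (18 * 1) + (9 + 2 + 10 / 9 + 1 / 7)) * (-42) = -517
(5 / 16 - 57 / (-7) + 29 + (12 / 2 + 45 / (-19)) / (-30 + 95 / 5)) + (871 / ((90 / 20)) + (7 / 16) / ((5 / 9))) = 30477427 / 131670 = 231.47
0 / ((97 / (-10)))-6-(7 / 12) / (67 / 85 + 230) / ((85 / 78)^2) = -256621 / 42755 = -6.00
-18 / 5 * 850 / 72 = -85 / 2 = -42.50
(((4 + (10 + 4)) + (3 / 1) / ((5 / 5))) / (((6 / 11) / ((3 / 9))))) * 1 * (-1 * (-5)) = 64.17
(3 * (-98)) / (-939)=98 / 313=0.31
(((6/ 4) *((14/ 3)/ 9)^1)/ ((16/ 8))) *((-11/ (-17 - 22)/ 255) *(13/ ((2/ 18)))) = 0.05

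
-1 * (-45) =45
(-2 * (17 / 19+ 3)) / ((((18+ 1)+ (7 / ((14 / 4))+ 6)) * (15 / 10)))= -296 / 1539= -0.19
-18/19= -0.95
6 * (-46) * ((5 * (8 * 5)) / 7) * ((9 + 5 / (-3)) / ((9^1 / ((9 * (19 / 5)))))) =-1538240 / 7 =-219748.57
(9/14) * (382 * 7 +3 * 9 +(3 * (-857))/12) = 12789/8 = 1598.62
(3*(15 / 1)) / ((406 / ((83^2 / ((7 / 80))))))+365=12918865 / 1421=9091.39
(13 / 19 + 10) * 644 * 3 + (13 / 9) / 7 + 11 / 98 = 345922211 / 16758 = 20642.21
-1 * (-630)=630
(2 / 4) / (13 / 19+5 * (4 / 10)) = 0.19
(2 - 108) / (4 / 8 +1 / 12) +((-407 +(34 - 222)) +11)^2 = 340874.29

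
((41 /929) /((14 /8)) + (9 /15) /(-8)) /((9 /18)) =-12949 /130060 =-0.10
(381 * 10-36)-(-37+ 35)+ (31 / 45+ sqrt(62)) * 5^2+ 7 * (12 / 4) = 25 * sqrt(62)+ 34328 / 9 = 4011.07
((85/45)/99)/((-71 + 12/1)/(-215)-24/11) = -3655/365391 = -0.01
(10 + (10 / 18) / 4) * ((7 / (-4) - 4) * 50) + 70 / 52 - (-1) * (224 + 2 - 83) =-2593267 / 936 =-2770.58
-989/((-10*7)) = 14.13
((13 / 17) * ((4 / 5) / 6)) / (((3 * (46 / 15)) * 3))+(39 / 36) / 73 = 19045 / 1027548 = 0.02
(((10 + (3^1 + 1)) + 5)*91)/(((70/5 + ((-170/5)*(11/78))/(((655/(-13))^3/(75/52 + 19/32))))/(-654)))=-4357825487496000/53954478151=-80768.56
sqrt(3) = 1.73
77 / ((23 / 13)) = 1001 / 23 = 43.52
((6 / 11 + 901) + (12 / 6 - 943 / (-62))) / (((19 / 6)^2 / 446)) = 5030272548 / 123101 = 40862.97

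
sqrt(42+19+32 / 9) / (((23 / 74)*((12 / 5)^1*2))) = 185*sqrt(581) / 828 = 5.39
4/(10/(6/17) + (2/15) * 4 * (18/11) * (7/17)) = 11220/80483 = 0.14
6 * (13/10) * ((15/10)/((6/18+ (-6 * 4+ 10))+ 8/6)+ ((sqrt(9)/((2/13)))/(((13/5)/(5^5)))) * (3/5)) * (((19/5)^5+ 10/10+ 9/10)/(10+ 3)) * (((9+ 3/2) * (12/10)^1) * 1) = 244079031528738/2890625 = 84438151.45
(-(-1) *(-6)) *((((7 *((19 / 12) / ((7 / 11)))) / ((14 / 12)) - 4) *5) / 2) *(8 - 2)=-6885 / 7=-983.57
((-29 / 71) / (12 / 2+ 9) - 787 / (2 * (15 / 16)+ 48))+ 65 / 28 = -7640473 / 566580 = -13.49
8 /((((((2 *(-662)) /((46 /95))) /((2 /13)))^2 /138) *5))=584016 /835525881125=0.00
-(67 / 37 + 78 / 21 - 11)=1418 / 259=5.47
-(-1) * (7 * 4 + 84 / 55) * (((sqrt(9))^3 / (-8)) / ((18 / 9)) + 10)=26999 / 110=245.45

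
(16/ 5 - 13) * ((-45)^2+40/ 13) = -258377/ 13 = -19875.15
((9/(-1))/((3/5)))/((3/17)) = -85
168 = 168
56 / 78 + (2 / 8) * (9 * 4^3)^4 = 1073234313244 / 39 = 27518828544.72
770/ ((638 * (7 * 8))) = 5/ 232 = 0.02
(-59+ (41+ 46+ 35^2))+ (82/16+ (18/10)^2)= 252273/200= 1261.36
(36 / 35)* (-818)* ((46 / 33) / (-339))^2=-6923552 / 486690435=-0.01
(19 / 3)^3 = 6859 / 27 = 254.04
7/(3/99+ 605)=231/19966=0.01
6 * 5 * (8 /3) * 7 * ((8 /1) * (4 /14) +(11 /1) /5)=2512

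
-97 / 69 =-1.41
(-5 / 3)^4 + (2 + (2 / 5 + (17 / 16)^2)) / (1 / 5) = 525877 / 20736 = 25.36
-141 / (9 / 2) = -94 / 3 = -31.33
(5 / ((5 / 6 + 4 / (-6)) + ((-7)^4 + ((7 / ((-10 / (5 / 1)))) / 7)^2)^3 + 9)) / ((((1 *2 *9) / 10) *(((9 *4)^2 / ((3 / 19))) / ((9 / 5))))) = 0.00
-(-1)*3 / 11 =3 / 11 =0.27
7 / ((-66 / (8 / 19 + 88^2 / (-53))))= 171164 / 11077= 15.45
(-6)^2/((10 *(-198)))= -1/55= -0.02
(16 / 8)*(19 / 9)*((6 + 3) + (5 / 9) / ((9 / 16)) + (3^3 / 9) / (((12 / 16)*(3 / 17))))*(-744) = -24926480 / 243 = -102578.11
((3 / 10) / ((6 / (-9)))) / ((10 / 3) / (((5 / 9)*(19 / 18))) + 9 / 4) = -19 / 335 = -0.06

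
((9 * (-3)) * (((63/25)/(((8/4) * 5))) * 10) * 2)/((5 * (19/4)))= -13608/2375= -5.73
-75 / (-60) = 5 / 4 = 1.25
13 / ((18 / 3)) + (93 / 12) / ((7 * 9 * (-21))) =11435 / 5292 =2.16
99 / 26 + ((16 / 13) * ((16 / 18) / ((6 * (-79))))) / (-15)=3167633 / 831870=3.81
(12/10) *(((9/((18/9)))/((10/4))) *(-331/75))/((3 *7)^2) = -662/30625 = -0.02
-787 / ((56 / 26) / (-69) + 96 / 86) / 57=-12.72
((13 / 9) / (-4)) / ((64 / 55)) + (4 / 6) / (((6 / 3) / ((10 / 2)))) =3125 / 2304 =1.36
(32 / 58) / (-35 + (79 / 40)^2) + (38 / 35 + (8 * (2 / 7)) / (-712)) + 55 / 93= 692330145131 / 418033071645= 1.66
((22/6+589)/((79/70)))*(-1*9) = -373380/79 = -4726.33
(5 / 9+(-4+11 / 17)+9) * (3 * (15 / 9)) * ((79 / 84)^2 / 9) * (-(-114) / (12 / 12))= 562657355 / 1619352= 347.46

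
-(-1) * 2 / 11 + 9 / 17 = 133 / 187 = 0.71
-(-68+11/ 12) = 805/ 12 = 67.08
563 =563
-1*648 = -648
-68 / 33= -2.06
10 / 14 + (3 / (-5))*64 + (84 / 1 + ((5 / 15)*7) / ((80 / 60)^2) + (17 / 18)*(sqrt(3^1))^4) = 31431 / 560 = 56.13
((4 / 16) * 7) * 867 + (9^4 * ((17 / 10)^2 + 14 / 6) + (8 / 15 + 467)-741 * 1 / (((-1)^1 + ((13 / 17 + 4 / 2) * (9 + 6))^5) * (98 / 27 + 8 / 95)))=4511139008564999071467949 / 124427799863800197600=36255.07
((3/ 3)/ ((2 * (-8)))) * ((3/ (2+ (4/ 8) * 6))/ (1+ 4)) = -3/ 400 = -0.01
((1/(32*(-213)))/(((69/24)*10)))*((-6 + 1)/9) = 0.00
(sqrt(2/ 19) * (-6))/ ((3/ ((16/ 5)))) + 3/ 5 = 3/ 5-32 * sqrt(38)/ 95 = -1.48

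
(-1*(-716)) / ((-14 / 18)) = -6444 / 7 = -920.57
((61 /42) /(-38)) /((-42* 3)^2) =-61 /25338096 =-0.00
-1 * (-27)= 27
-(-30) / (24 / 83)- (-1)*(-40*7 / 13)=82.21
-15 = -15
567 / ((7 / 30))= 2430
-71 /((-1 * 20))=71 /20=3.55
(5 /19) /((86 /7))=35 /1634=0.02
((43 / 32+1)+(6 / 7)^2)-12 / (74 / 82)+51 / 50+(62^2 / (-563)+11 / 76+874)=13313642382751 / 15514928800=858.12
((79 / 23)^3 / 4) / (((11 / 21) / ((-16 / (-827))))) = 41415276 / 110683199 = 0.37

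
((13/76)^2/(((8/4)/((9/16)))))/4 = 1521/739328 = 0.00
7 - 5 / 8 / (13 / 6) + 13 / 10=2083 / 260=8.01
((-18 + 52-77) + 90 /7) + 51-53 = -225 /7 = -32.14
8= 8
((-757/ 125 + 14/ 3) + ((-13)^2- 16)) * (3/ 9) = 56854/ 1125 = 50.54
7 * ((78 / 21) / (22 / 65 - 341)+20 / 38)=1517900 / 420717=3.61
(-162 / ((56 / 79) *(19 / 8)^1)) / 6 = -2133 / 133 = -16.04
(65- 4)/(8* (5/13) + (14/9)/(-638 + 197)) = 449631/22654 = 19.85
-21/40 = -0.52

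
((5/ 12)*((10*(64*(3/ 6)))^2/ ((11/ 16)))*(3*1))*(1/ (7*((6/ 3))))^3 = 256000/ 3773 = 67.85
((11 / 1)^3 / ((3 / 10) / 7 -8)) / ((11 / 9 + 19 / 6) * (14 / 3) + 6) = -45738 / 7241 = -6.32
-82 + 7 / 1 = -75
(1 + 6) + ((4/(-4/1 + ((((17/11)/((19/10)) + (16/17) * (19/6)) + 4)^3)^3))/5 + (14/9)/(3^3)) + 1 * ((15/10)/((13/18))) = 6797234075432304268320143286677082761504696745661/744124702889077972772791741447365401925269271015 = 9.13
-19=-19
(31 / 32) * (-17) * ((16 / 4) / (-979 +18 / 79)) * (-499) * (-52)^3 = 365139062392 / 77323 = 4722256.80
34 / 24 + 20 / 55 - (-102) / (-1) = -13229 / 132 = -100.22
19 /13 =1.46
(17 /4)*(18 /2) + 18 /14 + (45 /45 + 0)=1135 /28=40.54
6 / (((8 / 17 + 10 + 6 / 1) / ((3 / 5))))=153 / 700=0.22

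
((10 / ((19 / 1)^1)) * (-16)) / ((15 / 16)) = -512 / 57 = -8.98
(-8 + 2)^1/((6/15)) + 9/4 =-51/4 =-12.75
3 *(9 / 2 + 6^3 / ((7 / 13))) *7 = 17037 / 2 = 8518.50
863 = 863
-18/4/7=-0.64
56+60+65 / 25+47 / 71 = 42338 / 355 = 119.26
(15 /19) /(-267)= -5 /1691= -0.00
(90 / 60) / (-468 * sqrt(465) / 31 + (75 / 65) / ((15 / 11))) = -118638 * sqrt(465) / 555222089 -13299 / 1110444178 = -0.00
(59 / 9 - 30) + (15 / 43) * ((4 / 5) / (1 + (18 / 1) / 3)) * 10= -62431 / 2709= -23.05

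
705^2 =497025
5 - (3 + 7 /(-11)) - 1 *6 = -37 /11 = -3.36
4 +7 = 11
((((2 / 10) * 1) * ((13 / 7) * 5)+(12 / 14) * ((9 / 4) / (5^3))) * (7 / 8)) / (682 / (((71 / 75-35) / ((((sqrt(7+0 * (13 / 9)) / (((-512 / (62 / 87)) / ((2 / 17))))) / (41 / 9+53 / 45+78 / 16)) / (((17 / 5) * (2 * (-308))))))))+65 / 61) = 3831650445840325373688 * sqrt(7) / 17988915070704733886156695235+3457625149893410757271376923648 / 2248614383838091735769586904375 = 1.54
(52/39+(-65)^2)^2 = 160757041/9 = 17861893.44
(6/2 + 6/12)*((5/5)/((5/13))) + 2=111/10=11.10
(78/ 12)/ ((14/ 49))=91/ 4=22.75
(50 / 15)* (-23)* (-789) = 60490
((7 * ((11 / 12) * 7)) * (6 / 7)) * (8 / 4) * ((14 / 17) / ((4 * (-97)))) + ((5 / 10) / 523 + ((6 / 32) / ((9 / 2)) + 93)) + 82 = 3619692851 / 20698248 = 174.88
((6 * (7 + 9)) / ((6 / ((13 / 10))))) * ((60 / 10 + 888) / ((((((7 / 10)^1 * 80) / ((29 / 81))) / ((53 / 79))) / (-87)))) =-6938.95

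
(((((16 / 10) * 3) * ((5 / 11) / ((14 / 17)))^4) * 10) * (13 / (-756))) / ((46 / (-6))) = 678608125 / 67915675212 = 0.01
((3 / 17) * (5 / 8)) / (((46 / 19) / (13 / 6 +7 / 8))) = 6935 / 50048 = 0.14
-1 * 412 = -412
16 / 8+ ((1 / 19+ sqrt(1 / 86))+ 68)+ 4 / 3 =sqrt(86) / 86+ 4069 / 57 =71.49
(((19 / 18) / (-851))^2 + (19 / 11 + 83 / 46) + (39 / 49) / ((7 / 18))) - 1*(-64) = 61597708685363 / 885300960852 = 69.58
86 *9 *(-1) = -774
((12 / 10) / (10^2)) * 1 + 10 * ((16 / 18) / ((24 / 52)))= 130081 / 6750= 19.27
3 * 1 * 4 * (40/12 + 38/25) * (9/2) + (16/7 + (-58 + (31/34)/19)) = 23335069/113050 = 206.41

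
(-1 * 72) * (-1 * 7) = 504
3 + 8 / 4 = 5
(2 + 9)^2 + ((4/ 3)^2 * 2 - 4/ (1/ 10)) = 761/ 9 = 84.56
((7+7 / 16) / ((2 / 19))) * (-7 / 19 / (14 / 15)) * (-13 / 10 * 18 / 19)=41769 / 1216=34.35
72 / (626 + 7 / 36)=2592 / 22543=0.11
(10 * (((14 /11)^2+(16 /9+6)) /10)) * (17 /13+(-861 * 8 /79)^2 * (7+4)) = 785867.09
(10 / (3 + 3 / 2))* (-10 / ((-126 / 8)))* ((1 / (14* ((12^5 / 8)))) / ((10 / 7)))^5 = 1 / 66027410689925696226066432000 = 0.00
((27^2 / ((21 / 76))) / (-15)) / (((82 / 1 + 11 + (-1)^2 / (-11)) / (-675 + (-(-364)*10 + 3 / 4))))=-200828727 / 35770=-5614.45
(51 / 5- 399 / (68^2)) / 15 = 77943 / 115600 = 0.67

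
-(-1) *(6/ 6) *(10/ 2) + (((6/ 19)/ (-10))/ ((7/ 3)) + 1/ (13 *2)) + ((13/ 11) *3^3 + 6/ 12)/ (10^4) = 1912614777/ 380380000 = 5.03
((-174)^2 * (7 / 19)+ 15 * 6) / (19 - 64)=-23738 / 95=-249.87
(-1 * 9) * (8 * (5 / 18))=-20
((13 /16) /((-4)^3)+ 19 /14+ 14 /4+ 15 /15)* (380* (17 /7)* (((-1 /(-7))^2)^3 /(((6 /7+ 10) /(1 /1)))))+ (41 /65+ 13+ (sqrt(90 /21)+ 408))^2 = 54812* sqrt(210) /455+ 633414533088162377 /3562976435200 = 179522.51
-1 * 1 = -1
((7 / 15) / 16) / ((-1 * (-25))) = 7 / 6000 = 0.00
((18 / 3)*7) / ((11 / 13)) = 546 / 11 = 49.64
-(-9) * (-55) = -495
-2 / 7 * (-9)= 18 / 7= 2.57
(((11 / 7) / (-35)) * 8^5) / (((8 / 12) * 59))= -540672 / 14455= -37.40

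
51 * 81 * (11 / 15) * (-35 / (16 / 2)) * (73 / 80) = -7740117 / 640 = -12093.93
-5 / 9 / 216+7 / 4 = 3397 / 1944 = 1.75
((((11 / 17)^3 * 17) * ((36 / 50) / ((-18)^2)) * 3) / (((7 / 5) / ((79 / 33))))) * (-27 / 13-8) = -1252229 / 2366910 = -0.53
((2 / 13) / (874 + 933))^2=4 / 551827081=0.00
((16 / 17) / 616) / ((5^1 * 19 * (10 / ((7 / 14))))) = 1 / 1243550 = 0.00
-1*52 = -52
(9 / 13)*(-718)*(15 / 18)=-5385 / 13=-414.23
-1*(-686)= 686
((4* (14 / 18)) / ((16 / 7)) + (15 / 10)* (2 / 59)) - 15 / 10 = -187 / 2124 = -0.09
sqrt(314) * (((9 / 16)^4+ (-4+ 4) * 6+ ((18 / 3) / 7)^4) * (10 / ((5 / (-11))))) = -1107563787 * sqrt(314) / 78675968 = -249.45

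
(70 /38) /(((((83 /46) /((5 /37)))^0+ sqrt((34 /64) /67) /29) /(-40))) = -2524345600 /34258653+ 162400 *sqrt(2278) /34258653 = -73.46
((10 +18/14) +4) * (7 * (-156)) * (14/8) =-29211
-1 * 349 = -349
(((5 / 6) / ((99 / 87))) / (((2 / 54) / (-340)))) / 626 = -36975 / 3443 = -10.74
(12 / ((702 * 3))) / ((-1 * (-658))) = 1 / 115479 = 0.00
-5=-5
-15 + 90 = 75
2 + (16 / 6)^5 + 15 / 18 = 66913 / 486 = 137.68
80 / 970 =8 / 97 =0.08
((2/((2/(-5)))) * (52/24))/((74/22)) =-715/222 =-3.22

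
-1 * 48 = -48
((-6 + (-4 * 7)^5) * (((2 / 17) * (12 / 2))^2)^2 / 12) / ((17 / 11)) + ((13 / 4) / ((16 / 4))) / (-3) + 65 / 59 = -926442381501823 / 4021035024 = -230398.98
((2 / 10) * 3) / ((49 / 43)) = 129 / 245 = 0.53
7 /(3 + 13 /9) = 63 /40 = 1.58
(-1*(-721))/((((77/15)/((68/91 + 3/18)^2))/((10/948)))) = 641177575/518125608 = 1.24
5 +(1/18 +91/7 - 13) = 91/18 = 5.06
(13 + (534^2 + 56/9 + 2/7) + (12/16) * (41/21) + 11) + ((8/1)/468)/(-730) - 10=16238033737/56940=285177.97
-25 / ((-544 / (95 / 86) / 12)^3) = 578728125 / 1599970881536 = 0.00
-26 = -26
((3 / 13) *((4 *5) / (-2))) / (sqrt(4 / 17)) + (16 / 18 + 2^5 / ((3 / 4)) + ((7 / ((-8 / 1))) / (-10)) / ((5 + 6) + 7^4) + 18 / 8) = 8838647 / 192960 - 15 *sqrt(17) / 13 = 41.05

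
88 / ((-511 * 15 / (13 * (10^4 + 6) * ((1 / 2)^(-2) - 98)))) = 140379.02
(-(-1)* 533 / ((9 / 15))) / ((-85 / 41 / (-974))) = 21284822 / 51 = 417349.45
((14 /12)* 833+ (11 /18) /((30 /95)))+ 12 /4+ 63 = 1039.77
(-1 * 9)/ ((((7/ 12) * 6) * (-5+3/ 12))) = 72/ 133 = 0.54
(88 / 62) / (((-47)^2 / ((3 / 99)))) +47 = 9655543 / 205437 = 47.00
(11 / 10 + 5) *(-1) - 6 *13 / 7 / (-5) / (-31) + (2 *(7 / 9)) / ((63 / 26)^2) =-1334911 / 225990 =-5.91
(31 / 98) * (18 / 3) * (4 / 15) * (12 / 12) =124 / 245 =0.51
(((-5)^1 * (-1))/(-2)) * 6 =-15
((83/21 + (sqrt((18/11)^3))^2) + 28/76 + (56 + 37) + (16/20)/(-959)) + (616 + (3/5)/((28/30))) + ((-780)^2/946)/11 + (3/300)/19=34718220892973/44693249700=776.81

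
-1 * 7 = -7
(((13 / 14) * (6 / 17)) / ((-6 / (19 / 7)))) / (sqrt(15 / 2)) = -247 * sqrt(30) / 24990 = -0.05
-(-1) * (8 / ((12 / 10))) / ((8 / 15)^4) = 84375 / 1024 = 82.40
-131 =-131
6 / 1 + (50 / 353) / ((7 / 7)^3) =2168 / 353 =6.14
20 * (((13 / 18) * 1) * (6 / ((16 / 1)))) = 65 / 12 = 5.42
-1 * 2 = -2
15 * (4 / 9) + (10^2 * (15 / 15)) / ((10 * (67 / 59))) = 3110 / 201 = 15.47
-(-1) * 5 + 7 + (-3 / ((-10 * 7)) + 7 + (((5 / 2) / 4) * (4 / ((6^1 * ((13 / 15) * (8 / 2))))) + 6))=183187 / 7280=25.16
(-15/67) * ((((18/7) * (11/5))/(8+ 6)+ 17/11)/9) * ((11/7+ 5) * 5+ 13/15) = -18604414/11375595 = -1.64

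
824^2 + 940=679916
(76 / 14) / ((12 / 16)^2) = 608 / 63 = 9.65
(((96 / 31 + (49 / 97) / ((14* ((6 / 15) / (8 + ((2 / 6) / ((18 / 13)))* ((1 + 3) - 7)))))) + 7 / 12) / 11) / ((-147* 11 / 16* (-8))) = 938893 / 1925478324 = 0.00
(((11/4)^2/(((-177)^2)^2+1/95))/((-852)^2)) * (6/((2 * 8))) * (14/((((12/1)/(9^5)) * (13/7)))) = 3695516055/25028606389262614528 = 0.00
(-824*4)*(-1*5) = 16480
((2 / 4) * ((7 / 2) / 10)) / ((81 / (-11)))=-77 / 3240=-0.02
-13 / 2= -6.50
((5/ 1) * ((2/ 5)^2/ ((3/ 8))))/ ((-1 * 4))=-8/ 15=-0.53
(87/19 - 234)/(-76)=4359/1444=3.02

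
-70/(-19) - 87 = -1583/19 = -83.32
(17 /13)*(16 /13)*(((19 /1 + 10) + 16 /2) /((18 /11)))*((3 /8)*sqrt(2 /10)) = 6919*sqrt(5) /2535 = 6.10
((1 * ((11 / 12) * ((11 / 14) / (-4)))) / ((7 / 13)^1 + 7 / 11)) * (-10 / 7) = 86515 / 395136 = 0.22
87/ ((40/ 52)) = 1131/ 10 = 113.10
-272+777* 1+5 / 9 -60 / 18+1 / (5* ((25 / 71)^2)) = 14170369 / 28125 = 503.84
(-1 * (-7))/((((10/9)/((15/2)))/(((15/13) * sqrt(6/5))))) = 567 * sqrt(30)/52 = 59.72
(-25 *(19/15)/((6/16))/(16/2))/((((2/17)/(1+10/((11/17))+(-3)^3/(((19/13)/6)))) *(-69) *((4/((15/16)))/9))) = -8383975/32384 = -258.89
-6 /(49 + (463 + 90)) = -3 /301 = -0.01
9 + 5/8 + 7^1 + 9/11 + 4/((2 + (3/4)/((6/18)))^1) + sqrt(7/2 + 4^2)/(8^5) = sqrt(78)/65536 + 27503/1496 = 18.38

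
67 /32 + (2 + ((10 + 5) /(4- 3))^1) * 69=37603 /32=1175.09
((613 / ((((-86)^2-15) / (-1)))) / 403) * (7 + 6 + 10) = -14099 / 2974543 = -0.00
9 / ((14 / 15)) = 9.64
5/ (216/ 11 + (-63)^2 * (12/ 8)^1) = 110/ 131409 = 0.00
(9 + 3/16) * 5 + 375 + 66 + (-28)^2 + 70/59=1200885/944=1272.12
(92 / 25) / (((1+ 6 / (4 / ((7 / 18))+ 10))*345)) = 71 / 8625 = 0.01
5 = 5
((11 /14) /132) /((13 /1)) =1 /2184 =0.00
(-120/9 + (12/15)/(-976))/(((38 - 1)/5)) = -1319/732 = -1.80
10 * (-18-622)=-6400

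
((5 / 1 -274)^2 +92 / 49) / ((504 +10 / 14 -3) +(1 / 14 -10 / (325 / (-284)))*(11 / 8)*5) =737522448 / 5730781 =128.69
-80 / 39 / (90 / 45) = -1.03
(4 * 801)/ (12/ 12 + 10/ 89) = 31684/ 11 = 2880.36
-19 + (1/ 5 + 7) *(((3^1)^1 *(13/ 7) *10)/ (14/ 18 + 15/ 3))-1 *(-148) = 198.43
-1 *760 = -760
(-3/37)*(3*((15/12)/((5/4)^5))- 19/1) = 1.44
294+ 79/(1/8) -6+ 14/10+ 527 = 7242/5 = 1448.40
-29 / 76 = -0.38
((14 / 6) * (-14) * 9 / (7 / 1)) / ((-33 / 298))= 4172 / 11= 379.27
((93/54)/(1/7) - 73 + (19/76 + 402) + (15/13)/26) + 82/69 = 47932075/139932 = 342.54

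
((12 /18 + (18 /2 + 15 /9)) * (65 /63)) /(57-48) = 2210 /1701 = 1.30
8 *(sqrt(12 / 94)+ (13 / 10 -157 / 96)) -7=-581 / 60+ 8 *sqrt(282) / 47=-6.82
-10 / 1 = -10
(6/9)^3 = 0.30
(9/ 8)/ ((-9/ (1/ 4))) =-1/ 32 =-0.03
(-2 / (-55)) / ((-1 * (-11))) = 0.00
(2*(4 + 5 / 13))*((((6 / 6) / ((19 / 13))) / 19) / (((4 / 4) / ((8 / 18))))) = 8 / 57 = 0.14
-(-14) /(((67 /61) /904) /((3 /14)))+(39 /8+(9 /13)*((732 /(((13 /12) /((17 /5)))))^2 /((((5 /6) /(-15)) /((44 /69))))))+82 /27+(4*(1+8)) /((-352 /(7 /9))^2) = -2968705964344694525581 /70788352377600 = -41937774.57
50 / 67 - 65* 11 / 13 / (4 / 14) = -25695 / 134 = -191.75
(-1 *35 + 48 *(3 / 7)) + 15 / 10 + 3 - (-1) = -125 / 14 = -8.93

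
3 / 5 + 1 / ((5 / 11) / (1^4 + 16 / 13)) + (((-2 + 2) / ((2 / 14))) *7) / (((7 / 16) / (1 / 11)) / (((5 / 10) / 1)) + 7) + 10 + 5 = 1333 / 65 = 20.51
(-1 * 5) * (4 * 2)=-40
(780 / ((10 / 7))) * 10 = 5460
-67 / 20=-3.35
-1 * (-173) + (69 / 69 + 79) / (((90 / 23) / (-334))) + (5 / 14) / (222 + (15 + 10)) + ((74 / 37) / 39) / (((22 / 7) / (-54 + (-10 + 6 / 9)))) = -759597149 / 114114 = -6656.48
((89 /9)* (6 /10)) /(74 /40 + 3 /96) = 2848 /903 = 3.15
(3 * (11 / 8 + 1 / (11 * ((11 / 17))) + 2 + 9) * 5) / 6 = 31.29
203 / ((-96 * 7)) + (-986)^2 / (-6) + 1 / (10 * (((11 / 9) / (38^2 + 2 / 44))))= -3134670907 / 19360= -161914.82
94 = 94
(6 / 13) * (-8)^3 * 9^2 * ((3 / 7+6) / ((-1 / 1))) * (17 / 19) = 190356480 / 1729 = 110096.29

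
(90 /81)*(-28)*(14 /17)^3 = -768320 /44217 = -17.38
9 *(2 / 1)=18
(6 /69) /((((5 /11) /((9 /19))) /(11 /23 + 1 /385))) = 76644 /1758925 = 0.04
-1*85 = -85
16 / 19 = 0.84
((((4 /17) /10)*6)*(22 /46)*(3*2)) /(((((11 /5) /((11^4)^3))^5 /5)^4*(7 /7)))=120621858633687666741245881462143140679551888005876354721524572388041109970932513691871737487213790107551517993371302614098467773744800057927038090542025075157382810454336513881373444067459130253168462944380767010634248672408563508892059326171875000 /391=308495802132193521077355200000000000000000000000000000000000000000000000000000000000000000000000000000000000000000000000000000000000000000000000000000000000000000000000000000000000000000000000000000000000000000000000000000000000000000000000000000.00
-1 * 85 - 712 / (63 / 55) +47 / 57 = -844798 / 1197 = -705.76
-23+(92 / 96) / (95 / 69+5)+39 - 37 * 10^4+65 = -1302114351 / 3520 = -369918.85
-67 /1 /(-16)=4.19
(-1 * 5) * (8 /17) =-40 /17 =-2.35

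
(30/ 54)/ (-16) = -5/ 144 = -0.03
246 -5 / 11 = 2701 / 11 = 245.55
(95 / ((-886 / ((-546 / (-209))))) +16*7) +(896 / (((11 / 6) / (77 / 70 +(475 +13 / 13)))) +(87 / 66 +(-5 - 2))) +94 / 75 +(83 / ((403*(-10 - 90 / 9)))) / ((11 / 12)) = 68717678134097 / 294572850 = 233279.06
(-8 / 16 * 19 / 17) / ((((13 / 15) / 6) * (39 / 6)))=-1710 / 2873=-0.60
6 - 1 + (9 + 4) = 18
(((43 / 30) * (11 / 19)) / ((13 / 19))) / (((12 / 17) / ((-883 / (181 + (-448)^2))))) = -0.01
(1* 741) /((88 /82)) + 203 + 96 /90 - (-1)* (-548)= 228719 /660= 346.54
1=1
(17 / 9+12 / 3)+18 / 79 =4349 / 711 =6.12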